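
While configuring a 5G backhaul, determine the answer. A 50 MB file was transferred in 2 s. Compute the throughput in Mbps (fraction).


Given: file = 50 MB, time = 2 s
File in Mb = 50 * 8 = 400 Mb
Throughput = 400 / 2 Mbps
Throughput = 200 Mbps

200


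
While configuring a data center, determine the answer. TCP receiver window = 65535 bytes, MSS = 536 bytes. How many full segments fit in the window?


Given: RWND = 65535 bytes, MSS = 536 bytes
Full segments = floor(RWND / MSS)
Full segments = floor(65535 / 536)
Full segments = floor(122.2668) = 122

122


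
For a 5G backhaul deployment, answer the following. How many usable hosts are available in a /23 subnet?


Given: subnet mask /23
Host bits = 32 - 23 = 9
Total addresses = 2^9 = 512
Usable hosts = 512 - 2 (network + broadcast) = 510

510


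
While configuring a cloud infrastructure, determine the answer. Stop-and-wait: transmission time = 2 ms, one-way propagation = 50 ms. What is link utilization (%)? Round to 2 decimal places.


Given: Ttrans = 2 ms, Tprop = 50 ms
RTT = 2 * Tprop = 2 * 50 = 100 ms
U = Ttrans / (Ttrans + RTT)
U = 2 / (2 + 100)
U = 2 / 102 = 0.019608
U% = 1.96%

1.96


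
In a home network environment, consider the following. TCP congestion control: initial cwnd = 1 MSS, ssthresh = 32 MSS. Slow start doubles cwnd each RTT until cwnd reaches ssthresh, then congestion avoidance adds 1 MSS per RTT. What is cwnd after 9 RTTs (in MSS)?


RTT 0: cwnd = 1 MSS (initial)
RTT 1: cwnd = 2 MSS (slow start, doubled)
RTT 2: cwnd = 4 MSS (slow start, doubled)
RTT 3: cwnd = 8 MSS (slow start, doubled)
RTT 4: cwnd = 16 MSS (slow start, doubled)
RTT 5: cwnd = 32 MSS (slow start, doubled)
RTT 6: cwnd = 33 MSS (congestion avoidance, +1)
RTT 7: cwnd = 34 MSS (congestion avoidance, +1)
RTT 8: cwnd = 35 MSS (congestion avoidance, +1)
RTT 9: cwnd = 36 MSS (congestion avoidance, +1)

36


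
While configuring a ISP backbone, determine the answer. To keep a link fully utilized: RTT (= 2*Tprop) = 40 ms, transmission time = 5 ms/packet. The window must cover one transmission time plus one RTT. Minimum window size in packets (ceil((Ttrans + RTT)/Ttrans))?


Given: Ttrans = 5 ms, RTT = 40 ms (= 2 * Tprop, Tprop = 20 ms)
Time until first ACK returns = Ttrans + RTT = 5 + 40 = 45 ms
Need W * Ttrans >= Ttrans + RTT  ->  W >= (Ttrans + RTT) / Ttrans
(Ttrans + RTT) / Ttrans = 45 / 5 = 9
W_min = ceil(9) = 9

9


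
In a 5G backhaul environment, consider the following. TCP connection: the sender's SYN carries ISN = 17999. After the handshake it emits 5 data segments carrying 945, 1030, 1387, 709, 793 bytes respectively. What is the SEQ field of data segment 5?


The SYN occupies sequence number ISN = 17999, so the first data byte is ISN + 1 = 18000.
SEQ of data segment i = (ISN + 1) + sum of payload sizes of segments 1..i-1.
Segment 1: SEQ = 18000, payload = 945 bytes
Segment 2: SEQ = 18945, payload = 1030 bytes
Segment 3: SEQ = 19975, payload = 1387 bytes
Segment 4: SEQ = 21362, payload = 709 bytes
Segment 5: SEQ = 22071, payload = 793 bytes
SEQ of segment 5 = 18000 + 945 + 1030 + 1387 + 709 = 22071

22071


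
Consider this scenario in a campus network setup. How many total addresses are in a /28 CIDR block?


Given: CIDR prefix /28
Host bits = 32 - 28 = 4
Total addresses = 2^4 = 16

16


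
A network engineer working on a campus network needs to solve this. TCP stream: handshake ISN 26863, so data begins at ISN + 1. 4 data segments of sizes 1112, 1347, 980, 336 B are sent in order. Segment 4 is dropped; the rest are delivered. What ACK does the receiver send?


SYN uses sequence number 26863; first data byte = ISN + 1 = 26864.
Segment 1: SEQ = 26864, len = 1112 B, covers [26864, 27975]
Segment 2: SEQ = 27976, len = 1347 B, covers [27976, 29322]
Segment 3: SEQ = 29323, len = 980 B, covers [29323, 30302]
Segment 4: SEQ = 30303, len = 336 B, covers [30303, 30638] [LOST]
In-order data received: bytes [26864, 30302] (segments 1..3).
Segment 4 missing -> gap begins at byte 30303.
Cumulative ACK = next expected in-order byte = 26864 + 1112 + 1347 + 980 = 30303

30303


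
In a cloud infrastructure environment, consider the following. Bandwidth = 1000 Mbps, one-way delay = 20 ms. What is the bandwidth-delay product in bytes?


Given: bandwidth = 1000 Mbps, delay = 20 ms
BDP in bits = 1000 * 10^6 * 20 / 1000
BDP in bits = 20000000
BDP in bytes = 20000000 / 8 = 2500000

2500000


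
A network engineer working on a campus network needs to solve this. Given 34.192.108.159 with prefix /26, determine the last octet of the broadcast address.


Given: IP = 34.192.108.159, prefix = /26
Host bits = 32 - 26 = 6
Network last octet = 159 AND mask = 128
Host part size = 2^6 - 1 = 63
Broadcast last octet = 128 OR 63 = 191

191


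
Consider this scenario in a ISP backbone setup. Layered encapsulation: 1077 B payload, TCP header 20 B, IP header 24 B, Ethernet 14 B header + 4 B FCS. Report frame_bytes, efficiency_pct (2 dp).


TCP segment = 1077 + 20 = 1097 B
IP packet = 1097 + 24 = 1121 B
Ethernet frame = 1121 + 14 + 4 = 1139 B
Efficiency = app / frame = 1077 / 1139 = 0.945566 = 94.5566% -> 94.56% (2 dp)

1139, 94.56


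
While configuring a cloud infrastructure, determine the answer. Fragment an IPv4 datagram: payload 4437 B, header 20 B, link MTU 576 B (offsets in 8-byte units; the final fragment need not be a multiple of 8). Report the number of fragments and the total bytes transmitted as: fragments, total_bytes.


Max data per non-final fragment = floor((MTU - header)/8)*8 = floor((576 - 20)/8)*8 = floor(556/8)*8 = 552 B
Final fragment needs no 8-byte alignment: it can carry up to MTU - header = 556 B
Non-final fragments needed = ceil((payload - 556) / 552) = ceil(3881/552) = ceil(7.0308) = 8
Number of fragments = 8 + 1 = 9
Fragment sizes (data): 8 * 552 B + 21 B (last, 21 <= 556 OK)
Total bytes sent = payload + n_frags * header = 4437 + 9*20 = 4437 + 180 = 4617 B

9, 4617


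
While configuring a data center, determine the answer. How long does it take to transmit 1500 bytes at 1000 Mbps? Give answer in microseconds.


Given: packet = 1500 bytes, bandwidth = 1000 Mbps
Packet in bits = 1500 * 8 = 12000 bits
Bandwidth = 1000 * 10^6 = 1000000000 bps
Time = 12000 / 1000000000 seconds
Time in us = 12000 * 10^6 / 1000000000 = 12

12


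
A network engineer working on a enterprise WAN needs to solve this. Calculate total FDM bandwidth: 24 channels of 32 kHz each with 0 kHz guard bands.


Given: 24 channels, 32 kHz each, guard = 0 kHz
Channel bandwidth = 24 * 32 = 768 kHz
Guard bands = 23 gaps * 0 kHz = 0 kHz
Total = 768 + 0 = 768 kHz

768


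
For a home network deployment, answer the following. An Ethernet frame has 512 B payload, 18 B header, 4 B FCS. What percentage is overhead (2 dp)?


Given: payload = 512 B, header = 18 B, trailer = 4 B
Overhead bytes = header + trailer = 18 + 4 = 22
Total frame = payload + overhead = 512 + 22 = 534
Overhead % = 22 / 534 * 100 = 4.1199% -> 4.12% (2 dp)

4.12


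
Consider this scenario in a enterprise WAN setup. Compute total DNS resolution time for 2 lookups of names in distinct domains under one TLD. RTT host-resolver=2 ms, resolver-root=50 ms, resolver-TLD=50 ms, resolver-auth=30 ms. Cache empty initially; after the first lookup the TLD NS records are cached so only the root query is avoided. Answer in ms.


Lookup 1 (cold cache): local + root + TLD + auth = 2 + 50 + 50 + 30 = 132 ms
Lookups 2..2 (TLD NS cached -> skip root; new domain -> still ask TLD and auth): local + TLD + auth = 2 + 50 + 30 = 82 ms each
Remaining 1 lookups: 1 * 82 = 82 ms
Total = 132 + 82 = 214 ms

214


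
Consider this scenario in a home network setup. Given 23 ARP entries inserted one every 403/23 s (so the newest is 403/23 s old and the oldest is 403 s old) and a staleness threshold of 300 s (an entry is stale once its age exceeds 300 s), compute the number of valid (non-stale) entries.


Ages are k * 403/23 s for k = 1..23 (spacing = 17.5217 s).
Entry k is valid iff k * 403/23 <= 300 iff k <= 23 * 300 / 403 = 17.1216
n_valid = floor(17.1216) = 17
(n_stale = 23 - 17 = 6)

17


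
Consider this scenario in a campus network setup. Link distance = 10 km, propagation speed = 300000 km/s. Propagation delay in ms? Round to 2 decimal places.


Given: distance = 10 km, speed = 300000 km/s
Delay = distance / speed = 10 / 300000 seconds
Delay in ms = 10 * 1000 / 300000
Delay = 0.0333 ms
Rounded to 2 dp = 0.03 ms

0.03


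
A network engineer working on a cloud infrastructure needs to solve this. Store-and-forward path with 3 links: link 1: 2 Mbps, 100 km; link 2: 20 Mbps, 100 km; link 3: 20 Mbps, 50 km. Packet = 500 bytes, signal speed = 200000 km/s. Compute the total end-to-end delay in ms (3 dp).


Packet = 500 bytes = 4000 bits. Store-and-forward: sum (t_trans + t_prop) per link.
Link 1: t_trans = 4000/(2*10^6) s = 2.0000 ms; t_prop = 100/200000 s = 0.5000 ms; subtotal = 2.5000 ms
Link 2: t_trans = 4000/(20*10^6) s = 0.2000 ms; t_prop = 100/200000 s = 0.5000 ms; subtotal = 0.7000 ms
Link 3: t_trans = 4000/(20*10^6) s = 0.2000 ms; t_prop = 50/200000 s = 0.2500 ms; subtotal = 0.4500 ms
End-to-end = 2.5000 + 0.7000 + 0.4500 = 3.6500 ms -> 3.650 ms (3 dp)

3.650


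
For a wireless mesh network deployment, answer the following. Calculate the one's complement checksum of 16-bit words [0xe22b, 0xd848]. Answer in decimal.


Given words: [0xe22b, 0xd848]
Step 1: Sum all words
Raw sum = 57899 + 55368 = 113267
Step 2: Fold carry: (47731 + 1) = 47732
One's complement = ~47732 & 0xFFFF = 17803

17803


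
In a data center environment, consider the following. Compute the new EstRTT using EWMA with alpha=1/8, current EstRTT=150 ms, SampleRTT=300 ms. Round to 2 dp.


Given: EstRTT = 150 ms, SampleRTT = 300 ms, alpha = 1/8
New EstRTT = (1 - alpha) * EstRTT + alpha * SampleRTT
(7/8) * 150 = 131.25
(1/8) * 300 = 37.5
New EstRTT = 131.25 + 37.5 = 168.75 ms -> 168.75 ms (2 dp)

168.75


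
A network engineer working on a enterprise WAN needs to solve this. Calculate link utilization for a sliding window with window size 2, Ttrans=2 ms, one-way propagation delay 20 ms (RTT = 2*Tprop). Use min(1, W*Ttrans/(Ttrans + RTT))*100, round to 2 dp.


Given: W = 2, Ttrans = 2 ms, RTT = 40 ms (= 2 * Tprop, Tprop = 20 ms)
Cycle time = Ttrans + RTT = 2 + 40 = 42 ms (first packet sent until its ACK returns)
W * Ttrans = 2 * 2 = 4 ms of sending per cycle
W * Ttrans / (Ttrans + RTT) = 4 / 42 = 0.095238
U = min(1, 0.095238) = 0.095238
U% = 9.52%

9.52


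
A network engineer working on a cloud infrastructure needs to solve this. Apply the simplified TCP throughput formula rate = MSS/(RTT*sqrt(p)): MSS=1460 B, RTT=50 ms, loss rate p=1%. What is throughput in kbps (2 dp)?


Given: MSS = 1460 bytes, RTT = 50 ms, loss = 1%
RTT in seconds = 50 / 1000 = 0.05
Loss rate = 1% = 0.01
sqrt(loss) = sqrt(0.01) = 0.1
Throughput (bytes/s) = 1460 / (0.05 * 0.1) = 292000.0000
Throughput (kbps) = 292000.0000 * 8 / 1000 = 2336.000000 -> 2336.00 kbps (2 dp)

2336.00


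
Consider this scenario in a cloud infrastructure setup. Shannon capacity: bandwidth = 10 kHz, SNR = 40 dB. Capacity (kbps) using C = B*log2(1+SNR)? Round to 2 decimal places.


Given: B = 10 kHz, SNR = 40 dB
SNR linear = 10^(40/10) = 10000
1 + SNR = 10001
log2(10001) = 13.2878566418
C = 10 * 1000 * 13.2878566418 = 132878.5664 bps
C = 132.878566 kbps -> 132.88 kbps (2 dp)

132.88


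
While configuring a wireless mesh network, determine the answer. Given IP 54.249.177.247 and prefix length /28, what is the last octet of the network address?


Given: IP = 54.249.177.247, prefix = /28
Subnet mask = 255.255.255.240
Last octet of IP: 247
Last octet of mask: 240
Network last octet = 247 AND 240 = 240

240


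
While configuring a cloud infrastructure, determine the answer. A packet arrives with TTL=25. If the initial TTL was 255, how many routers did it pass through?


Given: initial TTL = 255, received TTL = 25
Hops = initial TTL - received TTL
Hops = 255 - 25 = 230

230


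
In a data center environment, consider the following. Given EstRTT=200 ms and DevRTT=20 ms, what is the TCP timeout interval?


Given: EstRTT = 200 ms, DevRTT = 20 ms
Timeout = EstRTT + 4 * DevRTT
4 * DevRTT = 4 * 20 = 80
Timeout = 200 + 80 = 280 ms

280


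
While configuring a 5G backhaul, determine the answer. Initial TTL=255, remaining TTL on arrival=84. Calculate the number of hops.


Given: initial TTL = 255, received TTL = 84
Hops = initial TTL - received TTL
Hops = 255 - 84 = 171

171


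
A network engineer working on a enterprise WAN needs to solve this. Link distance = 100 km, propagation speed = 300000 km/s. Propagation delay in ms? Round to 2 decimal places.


Given: distance = 100 km, speed = 300000 km/s
Delay = distance / speed = 100 / 300000 seconds
Delay in ms = 100 * 1000 / 300000
Delay = 0.3333 ms
Rounded to 2 dp = 0.33 ms

0.33


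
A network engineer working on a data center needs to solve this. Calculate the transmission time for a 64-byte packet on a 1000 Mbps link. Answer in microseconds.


Given: packet = 64 bytes, bandwidth = 1000 Mbps
Packet in bits = 64 * 8 = 512 bits
Bandwidth = 1000 * 10^6 = 1000000000 bps
Time = 512 / 1000000000 seconds
Time in us = 512 * 10^6 / 1000000000 = 0.512

0.512


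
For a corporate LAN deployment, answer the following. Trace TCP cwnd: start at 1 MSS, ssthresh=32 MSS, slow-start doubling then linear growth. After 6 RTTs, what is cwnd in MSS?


RTT 0: cwnd = 1 MSS (initial)
RTT 1: cwnd = 2 MSS (slow start, doubled)
RTT 2: cwnd = 4 MSS (slow start, doubled)
RTT 3: cwnd = 8 MSS (slow start, doubled)
RTT 4: cwnd = 16 MSS (slow start, doubled)
RTT 5: cwnd = 32 MSS (slow start, doubled)
RTT 6: cwnd = 33 MSS (congestion avoidance, +1)

33


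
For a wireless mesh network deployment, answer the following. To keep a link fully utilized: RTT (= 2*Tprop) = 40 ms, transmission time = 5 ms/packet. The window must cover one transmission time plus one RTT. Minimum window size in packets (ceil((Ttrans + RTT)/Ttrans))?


Given: Ttrans = 5 ms, RTT = 40 ms (= 2 * Tprop, Tprop = 20 ms)
Time until first ACK returns = Ttrans + RTT = 5 + 40 = 45 ms
Need W * Ttrans >= Ttrans + RTT  ->  W >= (Ttrans + RTT) / Ttrans
(Ttrans + RTT) / Ttrans = 45 / 5 = 9
W_min = ceil(9) = 9

9


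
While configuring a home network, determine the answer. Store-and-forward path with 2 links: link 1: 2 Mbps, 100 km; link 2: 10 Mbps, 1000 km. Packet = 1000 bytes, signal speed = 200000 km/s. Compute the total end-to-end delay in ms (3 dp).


Packet = 1000 bytes = 8000 bits. Store-and-forward: sum (t_trans + t_prop) per link.
Link 1: t_trans = 8000/(2*10^6) s = 4.0000 ms; t_prop = 100/200000 s = 0.5000 ms; subtotal = 4.5000 ms
Link 2: t_trans = 8000/(10*10^6) s = 0.8000 ms; t_prop = 1000/200000 s = 5.0000 ms; subtotal = 5.8000 ms
End-to-end = 4.5000 + 5.8000 = 10.3000 ms -> 10.300 ms (3 dp)

10.300


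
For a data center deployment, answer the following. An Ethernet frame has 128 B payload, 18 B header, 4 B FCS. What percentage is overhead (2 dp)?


Given: payload = 128 B, header = 18 B, trailer = 4 B
Overhead bytes = header + trailer = 18 + 4 = 22
Total frame = payload + overhead = 128 + 22 = 150
Overhead % = 22 / 150 * 100 = 14.6667% -> 14.67% (2 dp)

14.67


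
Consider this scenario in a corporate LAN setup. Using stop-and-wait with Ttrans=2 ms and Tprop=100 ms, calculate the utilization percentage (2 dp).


Given: Ttrans = 2 ms, Tprop = 100 ms
RTT = 2 * Tprop = 2 * 100 = 200 ms
U = Ttrans / (Ttrans + RTT)
U = 2 / (2 + 200)
U = 2 / 202 = 0.009901
U% = 0.99%

0.99


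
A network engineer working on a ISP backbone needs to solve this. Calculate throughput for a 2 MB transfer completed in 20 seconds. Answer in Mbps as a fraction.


Given: file = 2 MB, time = 20 s
File in Mb = 2 * 8 = 16 Mb
Throughput = 16 / 20 Mbps
Throughput = 4/5 Mbps

4/5


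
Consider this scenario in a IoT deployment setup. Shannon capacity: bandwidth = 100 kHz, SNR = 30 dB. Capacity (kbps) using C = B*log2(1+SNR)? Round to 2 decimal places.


Given: B = 100 kHz, SNR = 30 dB
SNR linear = 10^(30/10) = 1000
1 + SNR = 1001
log2(1001) = 9.9672262588
C = 100 * 1000 * 9.9672262588 = 996722.6259 bps
C = 996.722626 kbps -> 996.72 kbps (2 dp)

996.72


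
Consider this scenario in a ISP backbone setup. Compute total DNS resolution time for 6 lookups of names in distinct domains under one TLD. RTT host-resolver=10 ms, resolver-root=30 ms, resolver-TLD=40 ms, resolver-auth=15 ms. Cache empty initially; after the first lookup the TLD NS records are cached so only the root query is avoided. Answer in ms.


Lookup 1 (cold cache): local + root + TLD + auth = 10 + 30 + 40 + 15 = 95 ms
Lookups 2..6 (TLD NS cached -> skip root; new domain -> still ask TLD and auth): local + TLD + auth = 10 + 40 + 15 = 65 ms each
Remaining 5 lookups: 5 * 65 = 325 ms
Total = 95 + 325 = 420 ms

420


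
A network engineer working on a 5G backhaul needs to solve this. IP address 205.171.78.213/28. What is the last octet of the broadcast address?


Given: IP = 205.171.78.213, prefix = /28
Host bits = 32 - 28 = 4
Network last octet = 213 AND mask = 208
Host part size = 2^4 - 1 = 15
Broadcast last octet = 208 OR 15 = 223

223


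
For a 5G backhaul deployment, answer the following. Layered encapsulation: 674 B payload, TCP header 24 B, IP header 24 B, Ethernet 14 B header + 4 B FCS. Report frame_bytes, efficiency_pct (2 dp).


TCP segment = 674 + 24 = 698 B
IP packet = 698 + 24 = 722 B
Ethernet frame = 722 + 14 + 4 = 740 B
Efficiency = app / frame = 674 / 740 = 0.910811 = 91.0811% -> 91.08% (2 dp)

740, 91.08


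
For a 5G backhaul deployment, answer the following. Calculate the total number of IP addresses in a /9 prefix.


Given: CIDR prefix /9
Host bits = 32 - 9 = 23
Total addresses = 2^23 = 8388608

8388608


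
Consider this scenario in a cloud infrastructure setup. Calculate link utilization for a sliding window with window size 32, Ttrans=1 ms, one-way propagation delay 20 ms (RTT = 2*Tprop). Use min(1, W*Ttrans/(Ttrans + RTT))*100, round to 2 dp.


Given: W = 32, Ttrans = 1 ms, RTT = 40 ms (= 2 * Tprop, Tprop = 20 ms)
Cycle time = Ttrans + RTT = 1 + 40 = 41 ms (first packet sent until its ACK returns)
W * Ttrans = 32 * 1 = 32 ms of sending per cycle
W * Ttrans / (Ttrans + RTT) = 32 / 41 = 0.780488
U = min(1, 0.780488) = 0.780488
U% = 78.05%

78.05


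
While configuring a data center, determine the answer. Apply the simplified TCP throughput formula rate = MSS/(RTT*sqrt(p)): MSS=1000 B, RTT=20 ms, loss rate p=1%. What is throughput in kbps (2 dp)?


Given: MSS = 1000 bytes, RTT = 20 ms, loss = 1%
RTT in seconds = 20 / 1000 = 0.02
Loss rate = 1% = 0.01
sqrt(loss) = sqrt(0.01) = 0.1
Throughput (bytes/s) = 1000 / (0.02 * 0.1) = 500000.0000
Throughput (kbps) = 500000.0000 * 8 / 1000 = 4000.000000 -> 4000.00 kbps (2 dp)

4000.00


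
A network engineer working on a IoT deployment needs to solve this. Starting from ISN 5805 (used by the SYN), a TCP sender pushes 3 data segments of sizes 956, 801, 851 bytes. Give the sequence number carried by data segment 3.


The SYN occupies sequence number ISN = 5805, so the first data byte is ISN + 1 = 5806.
SEQ of data segment i = (ISN + 1) + sum of payload sizes of segments 1..i-1.
Segment 1: SEQ = 5806, payload = 956 bytes
Segment 2: SEQ = 6762, payload = 801 bytes
Segment 3: SEQ = 7563, payload = 851 bytes
SEQ of segment 3 = 5806 + 956 + 801 = 7563

7563


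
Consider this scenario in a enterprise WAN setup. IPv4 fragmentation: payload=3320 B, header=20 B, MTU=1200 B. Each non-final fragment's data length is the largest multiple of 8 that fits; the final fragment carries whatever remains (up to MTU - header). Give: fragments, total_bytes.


Max data per non-final fragment = floor((MTU - header)/8)*8 = floor((1200 - 20)/8)*8 = floor(1180/8)*8 = 1176 B
Final fragment needs no 8-byte alignment: it can carry up to MTU - header = 1180 B
Non-final fragments needed = ceil((payload - 1180) / 1176) = ceil(2140/1176) = ceil(1.8197) = 2
Number of fragments = 2 + 1 = 3
Fragment sizes (data): 2 * 1176 B + 968 B (last, 968 <= 1180 OK)
Total bytes sent = payload + n_frags * header = 3320 + 3*20 = 3320 + 60 = 3380 B

3, 3380


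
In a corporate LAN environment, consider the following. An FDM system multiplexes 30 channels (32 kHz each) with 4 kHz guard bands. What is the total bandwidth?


Given: 30 channels, 32 kHz each, guard = 4 kHz
Channel bandwidth = 30 * 32 = 960 kHz
Guard bands = 29 gaps * 4 kHz = 116 kHz
Total = 960 + 116 = 1076 kHz

1076


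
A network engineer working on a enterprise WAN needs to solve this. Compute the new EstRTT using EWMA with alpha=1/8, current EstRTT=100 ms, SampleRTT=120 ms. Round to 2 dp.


Given: EstRTT = 100 ms, SampleRTT = 120 ms, alpha = 1/8
New EstRTT = (1 - alpha) * EstRTT + alpha * SampleRTT
(7/8) * 100 = 87.5
(1/8) * 120 = 15
New EstRTT = 87.5 + 15 = 102.5 ms -> 102.50 ms (2 dp)

102.50


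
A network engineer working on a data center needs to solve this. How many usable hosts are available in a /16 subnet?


Given: subnet mask /16
Host bits = 32 - 16 = 16
Total addresses = 2^16 = 65536
Usable hosts = 65536 - 2 (network + broadcast) = 65534

65534


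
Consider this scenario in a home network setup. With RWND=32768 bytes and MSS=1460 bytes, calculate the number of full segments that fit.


Given: RWND = 32768 bytes, MSS = 1460 bytes
Full segments = floor(RWND / MSS)
Full segments = floor(32768 / 1460)
Full segments = floor(22.4438) = 22

22


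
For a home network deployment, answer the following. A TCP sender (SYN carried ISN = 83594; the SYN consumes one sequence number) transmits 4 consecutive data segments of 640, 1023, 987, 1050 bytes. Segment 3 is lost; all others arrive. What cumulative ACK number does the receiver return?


SYN uses sequence number 83594; first data byte = ISN + 1 = 83595.
Segment 1: SEQ = 83595, len = 640 B, covers [83595, 84234]
Segment 2: SEQ = 84235, len = 1023 B, covers [84235, 85257]
Segment 3: SEQ = 85258, len = 987 B, covers [85258, 86244] [LOST]
Segment 4: SEQ = 86245, len = 1050 B, covers [86245, 87294]
In-order data received: bytes [83595, 85257] (segments 1..2).
Segment 3 missing -> gap begins at byte 85258; later segments buffered out of order.
Cumulative ACK = next expected in-order byte = 83595 + 640 + 1023 = 85258

85258


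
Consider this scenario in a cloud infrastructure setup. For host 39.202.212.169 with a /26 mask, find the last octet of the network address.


Given: IP = 39.202.212.169, prefix = /26
Subnet mask = 255.255.255.192
Last octet of IP: 169
Last octet of mask: 192
Network last octet = 169 AND 192 = 128

128


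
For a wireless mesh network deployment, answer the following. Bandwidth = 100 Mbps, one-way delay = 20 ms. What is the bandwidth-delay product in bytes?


Given: bandwidth = 100 Mbps, delay = 20 ms
BDP in bits = 100 * 10^6 * 20 / 1000
BDP in bits = 2000000
BDP in bytes = 2000000 / 8 = 250000

250000


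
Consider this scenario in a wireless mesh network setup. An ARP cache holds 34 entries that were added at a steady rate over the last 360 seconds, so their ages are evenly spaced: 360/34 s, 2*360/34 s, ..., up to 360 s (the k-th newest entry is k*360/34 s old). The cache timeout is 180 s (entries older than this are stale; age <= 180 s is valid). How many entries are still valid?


Ages are k * 360/34 s for k = 1..34 (spacing = 10.5882 s).
Entry k is valid iff k * 360/34 <= 180 iff k <= 34 * 180 / 360 = 17.0000
n_valid = floor(17.0000) = 17
(n_stale = 34 - 17 = 17)

17


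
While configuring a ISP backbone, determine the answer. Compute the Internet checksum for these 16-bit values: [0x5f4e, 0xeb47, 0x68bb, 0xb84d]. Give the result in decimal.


Given words: [0x5f4e, 0xeb47, 0x68bb, 0xb84d]
Step 1: Sum all words
Raw sum = 24398 + 60231 + 26811 + 47181 = 158621
Step 2: Fold carry: (27549 + 2) = 27551
One's complement = ~27551 & 0xFFFF = 37984

37984


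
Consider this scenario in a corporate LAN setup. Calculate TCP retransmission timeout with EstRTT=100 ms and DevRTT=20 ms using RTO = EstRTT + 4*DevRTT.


Given: EstRTT = 100 ms, DevRTT = 20 ms
Timeout = EstRTT + 4 * DevRTT
4 * DevRTT = 4 * 20 = 80
Timeout = 100 + 80 = 180 ms

180


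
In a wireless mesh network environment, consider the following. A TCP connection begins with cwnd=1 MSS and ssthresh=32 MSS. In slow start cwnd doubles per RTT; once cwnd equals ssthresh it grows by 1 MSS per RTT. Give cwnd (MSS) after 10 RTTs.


RTT 0: cwnd = 1 MSS (initial)
RTT 1: cwnd = 2 MSS (slow start, doubled)
RTT 2: cwnd = 4 MSS (slow start, doubled)
RTT 3: cwnd = 8 MSS (slow start, doubled)
RTT 4: cwnd = 16 MSS (slow start, doubled)
RTT 5: cwnd = 32 MSS (slow start, doubled)
RTT 6: cwnd = 33 MSS (congestion avoidance, +1)
RTT 7: cwnd = 34 MSS (congestion avoidance, +1)
RTT 8: cwnd = 35 MSS (congestion avoidance, +1)
RTT 9: cwnd = 36 MSS (congestion avoidance, +1)
RTT 10: cwnd = 37 MSS (congestion avoidance, +1)

37


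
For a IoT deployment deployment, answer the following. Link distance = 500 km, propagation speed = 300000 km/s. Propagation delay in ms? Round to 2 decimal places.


Given: distance = 500 km, speed = 300000 km/s
Delay = distance / speed = 500 / 300000 seconds
Delay in ms = 500 * 1000 / 300000
Delay = 1.6667 ms
Rounded to 2 dp = 1.67 ms

1.67


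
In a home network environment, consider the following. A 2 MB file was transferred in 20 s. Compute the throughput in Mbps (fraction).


Given: file = 2 MB, time = 20 s
File in Mb = 2 * 8 = 16 Mb
Throughput = 16 / 20 Mbps
Throughput = 4/5 Mbps

4/5


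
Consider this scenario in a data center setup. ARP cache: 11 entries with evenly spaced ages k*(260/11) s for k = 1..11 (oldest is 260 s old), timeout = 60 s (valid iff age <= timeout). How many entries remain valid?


Ages are k * 260/11 s for k = 1..11 (spacing = 23.6364 s).
Entry k is valid iff k * 260/11 <= 60 iff k <= 11 * 60 / 260 = 2.5385
n_valid = floor(2.5385) = 2
(n_stale = 11 - 2 = 9)

2


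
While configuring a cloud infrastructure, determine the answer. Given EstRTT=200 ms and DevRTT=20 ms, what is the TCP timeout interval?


Given: EstRTT = 200 ms, DevRTT = 20 ms
Timeout = EstRTT + 4 * DevRTT
4 * DevRTT = 4 * 20 = 80
Timeout = 200 + 80 = 280 ms

280


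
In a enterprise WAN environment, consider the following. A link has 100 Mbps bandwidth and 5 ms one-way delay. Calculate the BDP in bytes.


Given: bandwidth = 100 Mbps, delay = 5 ms
BDP in bits = 100 * 10^6 * 5 / 1000
BDP in bits = 500000
BDP in bytes = 500000 / 8 = 62500

62500


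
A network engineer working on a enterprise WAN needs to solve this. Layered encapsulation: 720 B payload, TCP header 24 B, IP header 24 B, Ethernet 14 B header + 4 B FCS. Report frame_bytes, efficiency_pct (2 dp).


TCP segment = 720 + 24 = 744 B
IP packet = 744 + 24 = 768 B
Ethernet frame = 768 + 14 + 4 = 786 B
Efficiency = app / frame = 720 / 786 = 0.916031 = 91.6031% -> 91.60% (2 dp)

786, 91.60


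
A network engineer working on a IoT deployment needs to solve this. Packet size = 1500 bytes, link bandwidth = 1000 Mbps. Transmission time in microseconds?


Given: packet = 1500 bytes, bandwidth = 1000 Mbps
Packet in bits = 1500 * 8 = 12000 bits
Bandwidth = 1000 * 10^6 = 1000000000 bps
Time = 12000 / 1000000000 seconds
Time in us = 12000 * 10^6 / 1000000000 = 12

12


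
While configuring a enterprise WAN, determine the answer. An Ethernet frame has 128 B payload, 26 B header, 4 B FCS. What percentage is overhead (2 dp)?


Given: payload = 128 B, header = 26 B, trailer = 4 B
Overhead bytes = header + trailer = 26 + 4 = 30
Total frame = payload + overhead = 128 + 30 = 158
Overhead % = 30 / 158 * 100 = 18.9873% -> 18.99% (2 dp)

18.99


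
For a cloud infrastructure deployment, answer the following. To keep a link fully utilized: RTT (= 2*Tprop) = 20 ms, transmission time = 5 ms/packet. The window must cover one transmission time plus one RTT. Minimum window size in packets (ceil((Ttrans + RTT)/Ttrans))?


Given: Ttrans = 5 ms, RTT = 20 ms (= 2 * Tprop, Tprop = 10 ms)
Time until first ACK returns = Ttrans + RTT = 5 + 20 = 25 ms
Need W * Ttrans >= Ttrans + RTT  ->  W >= (Ttrans + RTT) / Ttrans
(Ttrans + RTT) / Ttrans = 25 / 5 = 5
W_min = ceil(5) = 5

5


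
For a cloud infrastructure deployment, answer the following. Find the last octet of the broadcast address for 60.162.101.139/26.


Given: IP = 60.162.101.139, prefix = /26
Host bits = 32 - 26 = 6
Network last octet = 139 AND mask = 128
Host part size = 2^6 - 1 = 63
Broadcast last octet = 128 OR 63 = 191

191


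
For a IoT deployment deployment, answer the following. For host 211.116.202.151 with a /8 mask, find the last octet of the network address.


Given: IP = 211.116.202.151, prefix = /8
Subnet mask = 255.0.0.0
Last octet of IP: 151
Last octet of mask: 0
Network last octet = 151 AND 0 = 0

0


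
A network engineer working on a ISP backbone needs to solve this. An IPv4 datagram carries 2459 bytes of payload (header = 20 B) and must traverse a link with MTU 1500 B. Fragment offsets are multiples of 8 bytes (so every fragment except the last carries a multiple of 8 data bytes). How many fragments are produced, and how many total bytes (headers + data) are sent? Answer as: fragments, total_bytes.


Max data per non-final fragment = floor((MTU - header)/8)*8 = floor((1500 - 20)/8)*8 = floor(1480/8)*8 = 1480 B
Final fragment needs no 8-byte alignment: it can carry up to MTU - header = 1480 B
Non-final fragments needed = ceil((payload - 1480) / 1480) = ceil(979/1480) = ceil(0.6615) = 1
Number of fragments = 1 + 1 = 2
Fragment sizes (data): 1 * 1480 B + 979 B (last, 979 <= 1480 OK)
Total bytes sent = payload + n_frags * header = 2459 + 2*20 = 2459 + 40 = 2499 B

2, 2499


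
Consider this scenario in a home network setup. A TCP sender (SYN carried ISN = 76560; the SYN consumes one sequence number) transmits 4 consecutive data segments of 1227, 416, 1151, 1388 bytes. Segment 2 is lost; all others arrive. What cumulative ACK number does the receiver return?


SYN uses sequence number 76560; first data byte = ISN + 1 = 76561.
Segment 1: SEQ = 76561, len = 1227 B, covers [76561, 77787]
Segment 2: SEQ = 77788, len = 416 B, covers [77788, 78203] [LOST]
Segment 3: SEQ = 78204, len = 1151 B, covers [78204, 79354]
Segment 4: SEQ = 79355, len = 1388 B, covers [79355, 80742]
In-order data received: bytes [76561, 77787] (segments 1..1).
Segment 2 missing -> gap begins at byte 77788; later segments buffered out of order.
Cumulative ACK = next expected in-order byte = 76561 + 1227 = 77788

77788


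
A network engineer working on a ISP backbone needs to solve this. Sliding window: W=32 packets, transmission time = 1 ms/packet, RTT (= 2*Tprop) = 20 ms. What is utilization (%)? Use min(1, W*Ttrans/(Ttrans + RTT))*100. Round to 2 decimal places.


Given: W = 32, Ttrans = 1 ms, RTT = 20 ms (= 2 * Tprop, Tprop = 10 ms)
Cycle time = Ttrans + RTT = 1 + 20 = 21 ms (first packet sent until its ACK returns)
W * Ttrans = 32 * 1 = 32 ms of sending per cycle
W * Ttrans / (Ttrans + RTT) = 32 / 21 = 1.523810
U = min(1, 1.523810) = 1.000000
U% = 100.00%

100.00


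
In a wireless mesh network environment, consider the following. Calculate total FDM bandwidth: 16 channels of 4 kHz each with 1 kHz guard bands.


Given: 16 channels, 4 kHz each, guard = 1 kHz
Channel bandwidth = 16 * 4 = 64 kHz
Guard bands = 15 gaps * 1 kHz = 15 kHz
Total = 64 + 15 = 79 kHz

79


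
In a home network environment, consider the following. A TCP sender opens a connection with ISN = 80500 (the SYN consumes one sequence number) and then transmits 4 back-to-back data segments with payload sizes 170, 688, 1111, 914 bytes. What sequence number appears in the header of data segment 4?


The SYN occupies sequence number ISN = 80500, so the first data byte is ISN + 1 = 80501.
SEQ of data segment i = (ISN + 1) + sum of payload sizes of segments 1..i-1.
Segment 1: SEQ = 80501, payload = 170 bytes
Segment 2: SEQ = 80671, payload = 688 bytes
Segment 3: SEQ = 81359, payload = 1111 bytes
Segment 4: SEQ = 82470, payload = 914 bytes
SEQ of segment 4 = 80501 + 170 + 688 + 1111 = 82470

82470


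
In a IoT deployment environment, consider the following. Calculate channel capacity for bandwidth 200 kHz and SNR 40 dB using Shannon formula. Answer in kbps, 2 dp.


Given: B = 200 kHz, SNR = 40 dB
SNR linear = 10^(40/10) = 10000
1 + SNR = 10001
log2(10001) = 13.2878566418
C = 200 * 1000 * 13.2878566418 = 2657571.3284 bps
C = 2657.571328 kbps -> 2657.57 kbps (2 dp)

2657.57


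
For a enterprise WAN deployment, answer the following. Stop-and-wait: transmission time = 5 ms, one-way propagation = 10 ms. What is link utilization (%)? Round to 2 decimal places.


Given: Ttrans = 5 ms, Tprop = 10 ms
RTT = 2 * Tprop = 2 * 10 = 20 ms
U = Ttrans / (Ttrans + RTT)
U = 5 / (5 + 20)
U = 5 / 25 = 0.2
U% = 20.00%

20.00


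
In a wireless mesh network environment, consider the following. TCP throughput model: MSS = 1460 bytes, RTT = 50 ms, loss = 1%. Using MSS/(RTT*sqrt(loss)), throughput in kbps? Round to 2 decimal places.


Given: MSS = 1460 bytes, RTT = 50 ms, loss = 1%
RTT in seconds = 50 / 1000 = 0.05
Loss rate = 1% = 0.01
sqrt(loss) = sqrt(0.01) = 0.1
Throughput (bytes/s) = 1460 / (0.05 * 0.1) = 292000.0000
Throughput (kbps) = 292000.0000 * 8 / 1000 = 2336.000000 -> 2336.00 kbps (2 dp)

2336.00


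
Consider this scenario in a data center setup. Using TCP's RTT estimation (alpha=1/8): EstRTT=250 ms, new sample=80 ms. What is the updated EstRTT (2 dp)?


Given: EstRTT = 250 ms, SampleRTT = 80 ms, alpha = 1/8
New EstRTT = (1 - alpha) * EstRTT + alpha * SampleRTT
(7/8) * 250 = 218.75
(1/8) * 80 = 10
New EstRTT = 218.75 + 10 = 228.75 ms -> 228.75 ms (2 dp)

228.75


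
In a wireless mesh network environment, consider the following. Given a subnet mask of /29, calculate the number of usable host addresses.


Given: subnet mask /29
Host bits = 32 - 29 = 3
Total addresses = 2^3 = 8
Usable hosts = 8 - 2 (network + broadcast) = 6

6


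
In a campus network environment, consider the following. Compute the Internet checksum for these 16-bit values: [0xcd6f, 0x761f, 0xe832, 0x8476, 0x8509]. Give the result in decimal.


Given words: [0xcd6f, 0x761f, 0xe832, 0x8476, 0x8509]
Step 1: Sum all words
Raw sum = 52591 + 30239 + 59442 + 33910 + 34057 = 210239
Step 2: Fold carry: (13631 + 3) = 13634
One's complement = ~13634 & 0xFFFF = 51901

51901


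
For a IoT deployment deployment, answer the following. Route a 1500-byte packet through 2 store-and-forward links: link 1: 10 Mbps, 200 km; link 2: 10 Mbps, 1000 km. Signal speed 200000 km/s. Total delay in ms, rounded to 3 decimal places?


Packet = 1500 bytes = 12000 bits. Store-and-forward: sum (t_trans + t_prop) per link.
Link 1: t_trans = 12000/(10*10^6) s = 1.2000 ms; t_prop = 200/200000 s = 1.0000 ms; subtotal = 2.2000 ms
Link 2: t_trans = 12000/(10*10^6) s = 1.2000 ms; t_prop = 1000/200000 s = 5.0000 ms; subtotal = 6.2000 ms
End-to-end = 2.2000 + 6.2000 = 8.4000 ms -> 8.400 ms (3 dp)

8.400


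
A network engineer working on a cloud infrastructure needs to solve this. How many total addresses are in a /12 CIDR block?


Given: CIDR prefix /12
Host bits = 32 - 12 = 20
Total addresses = 2^20 = 1048576

1048576


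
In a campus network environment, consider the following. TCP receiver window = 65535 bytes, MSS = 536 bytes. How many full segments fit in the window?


Given: RWND = 65535 bytes, MSS = 536 bytes
Full segments = floor(RWND / MSS)
Full segments = floor(65535 / 536)
Full segments = floor(122.2668) = 122

122


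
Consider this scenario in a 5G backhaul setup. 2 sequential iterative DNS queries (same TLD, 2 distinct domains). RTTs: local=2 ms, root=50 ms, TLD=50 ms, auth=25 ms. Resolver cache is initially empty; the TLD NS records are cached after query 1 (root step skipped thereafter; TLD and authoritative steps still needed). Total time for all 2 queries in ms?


Lookup 1 (cold cache): local + root + TLD + auth = 2 + 50 + 50 + 25 = 127 ms
Lookups 2..2 (TLD NS cached -> skip root; new domain -> still ask TLD and auth): local + TLD + auth = 2 + 50 + 25 = 77 ms each
Remaining 1 lookups: 1 * 77 = 77 ms
Total = 127 + 77 = 204 ms

204


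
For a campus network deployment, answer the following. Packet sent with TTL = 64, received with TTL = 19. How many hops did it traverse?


Given: initial TTL = 64, received TTL = 19
Hops = initial TTL - received TTL
Hops = 64 - 19 = 45

45


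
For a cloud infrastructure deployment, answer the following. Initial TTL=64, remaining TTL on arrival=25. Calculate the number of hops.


Given: initial TTL = 64, received TTL = 25
Hops = initial TTL - received TTL
Hops = 64 - 25 = 39

39


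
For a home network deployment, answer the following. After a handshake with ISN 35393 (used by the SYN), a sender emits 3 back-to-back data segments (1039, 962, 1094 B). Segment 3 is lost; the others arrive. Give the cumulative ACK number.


SYN uses sequence number 35393; first data byte = ISN + 1 = 35394.
Segment 1: SEQ = 35394, len = 1039 B, covers [35394, 36432]
Segment 2: SEQ = 36433, len = 962 B, covers [36433, 37394]
Segment 3: SEQ = 37395, len = 1094 B, covers [37395, 38488] [LOST]
In-order data received: bytes [35394, 37394] (segments 1..2).
Segment 3 missing -> gap begins at byte 37395.
Cumulative ACK = next expected in-order byte = 35394 + 1039 + 962 = 37395

37395


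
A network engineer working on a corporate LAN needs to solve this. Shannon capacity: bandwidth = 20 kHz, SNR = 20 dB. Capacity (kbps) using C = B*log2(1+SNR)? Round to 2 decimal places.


Given: B = 20 kHz, SNR = 20 dB
SNR linear = 10^(20/10) = 100
1 + SNR = 101
log2(101) = 6.6582114828
C = 20 * 1000 * 6.6582114828 = 133164.2297 bps
C = 133.164230 kbps -> 133.16 kbps (2 dp)

133.16


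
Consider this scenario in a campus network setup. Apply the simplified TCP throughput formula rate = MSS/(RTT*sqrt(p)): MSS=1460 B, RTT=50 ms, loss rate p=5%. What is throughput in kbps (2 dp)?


Given: MSS = 1460 bytes, RTT = 50 ms, loss = 5%
RTT in seconds = 50 / 1000 = 0.05
Loss rate = 5% = 0.05
sqrt(loss) = sqrt(0.05) = 0.223606797750
Throughput (bytes/s) = 1460 / (0.05 * 0.223606797750) = 130586.3699
Throughput (kbps) = 130586.3699 * 8 / 1000 = 1044.690959 -> 1044.69 kbps (2 dp)

1044.69


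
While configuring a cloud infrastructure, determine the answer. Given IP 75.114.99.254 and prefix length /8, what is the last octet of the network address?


Given: IP = 75.114.99.254, prefix = /8
Subnet mask = 255.0.0.0
Last octet of IP: 254
Last octet of mask: 0
Network last octet = 254 AND 0 = 0

0


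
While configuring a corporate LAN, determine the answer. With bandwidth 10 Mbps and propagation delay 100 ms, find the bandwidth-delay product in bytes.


Given: bandwidth = 10 Mbps, delay = 100 ms
BDP in bits = 10 * 10^6 * 100 / 1000
BDP in bits = 1000000
BDP in bytes = 1000000 / 8 = 125000

125000


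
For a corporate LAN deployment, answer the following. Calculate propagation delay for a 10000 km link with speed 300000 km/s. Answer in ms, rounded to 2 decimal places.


Given: distance = 10000 km, speed = 300000 km/s
Delay = distance / speed = 10000 / 300000 seconds
Delay in ms = 10000 * 1000 / 300000
Delay = 33.3333 ms
Rounded to 2 dp = 33.33 ms

33.33


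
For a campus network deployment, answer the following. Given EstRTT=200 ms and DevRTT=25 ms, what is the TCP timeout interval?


Given: EstRTT = 200 ms, DevRTT = 25 ms
Timeout = EstRTT + 4 * DevRTT
4 * DevRTT = 4 * 25 = 100
Timeout = 200 + 100 = 300 ms

300


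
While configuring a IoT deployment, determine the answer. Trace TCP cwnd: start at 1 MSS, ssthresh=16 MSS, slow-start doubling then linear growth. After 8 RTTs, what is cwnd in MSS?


RTT 0: cwnd = 1 MSS (initial)
RTT 1: cwnd = 2 MSS (slow start, doubled)
RTT 2: cwnd = 4 MSS (slow start, doubled)
RTT 3: cwnd = 8 MSS (slow start, doubled)
RTT 4: cwnd = 16 MSS (slow start, doubled)
RTT 5: cwnd = 17 MSS (congestion avoidance, +1)
RTT 6: cwnd = 18 MSS (congestion avoidance, +1)
RTT 7: cwnd = 19 MSS (congestion avoidance, +1)
RTT 8: cwnd = 20 MSS (congestion avoidance, +1)

20
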